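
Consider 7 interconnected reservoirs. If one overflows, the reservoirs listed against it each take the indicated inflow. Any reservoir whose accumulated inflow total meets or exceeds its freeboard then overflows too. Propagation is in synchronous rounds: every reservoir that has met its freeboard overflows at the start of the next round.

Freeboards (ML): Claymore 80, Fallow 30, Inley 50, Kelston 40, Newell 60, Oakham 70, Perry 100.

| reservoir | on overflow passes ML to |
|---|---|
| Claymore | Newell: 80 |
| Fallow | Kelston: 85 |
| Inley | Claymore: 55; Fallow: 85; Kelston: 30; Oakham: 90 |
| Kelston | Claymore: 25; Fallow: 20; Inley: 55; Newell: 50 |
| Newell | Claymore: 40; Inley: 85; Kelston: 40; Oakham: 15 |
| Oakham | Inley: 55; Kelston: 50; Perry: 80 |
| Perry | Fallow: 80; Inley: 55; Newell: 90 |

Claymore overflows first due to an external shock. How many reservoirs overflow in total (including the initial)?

6

Round 1 — Claymore overflows (initial).
  Newell: +80 → 80 ≥ 60
Round 2 — Newell overflows.
  Inley: +85 → 85 ≥ 50
  Kelston: +40 → 40 ≥ 40
  Oakham: +15 → 15 < 70
Round 3 — Inley, Kelston overflow.
  Fallow: +85+20 → 105 ≥ 30
  Oakham: +90 → 105 ≥ 70
Round 4 — Fallow, Oakham overflow.
  Perry: +80 → 80 < 100
No further overflows.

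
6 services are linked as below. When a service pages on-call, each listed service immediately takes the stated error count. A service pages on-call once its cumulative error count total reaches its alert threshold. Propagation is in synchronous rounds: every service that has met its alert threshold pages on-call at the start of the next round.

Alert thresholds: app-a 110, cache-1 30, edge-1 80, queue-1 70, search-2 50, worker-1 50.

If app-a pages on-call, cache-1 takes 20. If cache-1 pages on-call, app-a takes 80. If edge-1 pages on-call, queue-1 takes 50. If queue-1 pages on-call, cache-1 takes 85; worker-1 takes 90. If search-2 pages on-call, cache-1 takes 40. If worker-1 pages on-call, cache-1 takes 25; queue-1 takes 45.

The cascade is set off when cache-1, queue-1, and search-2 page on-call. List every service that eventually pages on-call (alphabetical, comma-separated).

Round 1 — cache-1, queue-1, search-2 page on-call (initial).
  app-a: +80 → 80 < 110
  worker-1: +90 → 90 ≥ 50
Round 2 — worker-1 pages on-call.
No further pages.

cache-1, queue-1, search-2, worker-1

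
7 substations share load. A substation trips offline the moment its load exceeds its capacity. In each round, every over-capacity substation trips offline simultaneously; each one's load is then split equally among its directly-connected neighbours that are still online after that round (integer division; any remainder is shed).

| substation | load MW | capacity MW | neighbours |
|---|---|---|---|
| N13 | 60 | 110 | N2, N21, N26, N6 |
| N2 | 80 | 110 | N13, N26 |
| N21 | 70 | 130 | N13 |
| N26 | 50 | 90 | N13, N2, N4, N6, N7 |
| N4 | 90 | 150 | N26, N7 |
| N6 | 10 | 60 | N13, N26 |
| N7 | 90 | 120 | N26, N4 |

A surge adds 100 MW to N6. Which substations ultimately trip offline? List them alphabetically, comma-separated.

Round 1 — N6 at 110 > 60. N6 trips offline.
  N6 sheds 110 MW to N13, N26: 55 each.
    N13: 60+55 = 115 > 110
    N26: 50+55 = 105 > 90
Round 2 — N13, N26 trip offline.
  N13 sheds 115 MW to N2, N21: 57 each (1 lost).
    N2: 80+57 = 137 > 110
    N21: 70+57 = 127 ≤ 130
  N26 sheds 105 MW to N2, N4, N7: 35 each.
    N2: 137+35 = 172 > 110
    N4: 90+35 = 125 ≤ 150
    N7: 90+35 = 125 > 120
Round 3 — N2, N7 trip offline.
  N2 sheds 172 MW: no online neighbours, lost.
  N7 sheds 125 MW to N4: 125 each.
    N4: 125+125 = 250 > 150
Round 4 — N4 trips offline.
  N4 sheds 250 MW: no online neighbours, lost.
No further trips.

N13, N2, N26, N4, N6, N7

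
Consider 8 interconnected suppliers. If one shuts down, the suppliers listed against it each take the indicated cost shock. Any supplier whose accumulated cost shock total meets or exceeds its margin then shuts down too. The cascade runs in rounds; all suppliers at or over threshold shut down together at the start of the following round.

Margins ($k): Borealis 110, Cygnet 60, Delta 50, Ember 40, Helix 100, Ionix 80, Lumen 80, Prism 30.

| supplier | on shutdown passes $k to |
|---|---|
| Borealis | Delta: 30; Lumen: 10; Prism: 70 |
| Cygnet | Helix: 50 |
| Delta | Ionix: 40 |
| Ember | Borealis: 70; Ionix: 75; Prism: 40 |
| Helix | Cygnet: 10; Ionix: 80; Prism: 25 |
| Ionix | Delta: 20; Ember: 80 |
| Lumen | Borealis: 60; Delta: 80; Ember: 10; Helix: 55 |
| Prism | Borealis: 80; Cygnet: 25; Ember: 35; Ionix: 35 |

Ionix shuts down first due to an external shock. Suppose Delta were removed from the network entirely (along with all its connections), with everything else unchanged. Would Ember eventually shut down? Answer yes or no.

With Delta removed:
Round 1 — Ionix shuts down (initial).
  Ember: +80 → 80 ≥ 40
Round 2 — Ember shuts down.
  Borealis: +70 → 70 < 110
  Prism: +40 → 40 ≥ 30
Round 3 — Prism shuts down.
  Borealis: +80 → 150 ≥ 110
  Cygnet: +25 → 25 < 60
Round 4 — Borealis shuts down.
  Lumen: +10 → 10 < 80
No further shutdowns.

yes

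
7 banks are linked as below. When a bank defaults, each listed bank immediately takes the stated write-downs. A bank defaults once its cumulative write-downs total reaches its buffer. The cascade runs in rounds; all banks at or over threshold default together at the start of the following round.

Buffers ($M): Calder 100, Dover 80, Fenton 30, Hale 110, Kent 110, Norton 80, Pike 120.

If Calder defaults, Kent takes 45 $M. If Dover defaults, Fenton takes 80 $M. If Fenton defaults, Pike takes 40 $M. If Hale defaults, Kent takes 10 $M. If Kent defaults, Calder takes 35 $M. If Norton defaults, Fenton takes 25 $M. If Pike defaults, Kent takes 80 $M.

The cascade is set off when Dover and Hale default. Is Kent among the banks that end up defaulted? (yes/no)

Round 1 — Dover, Hale default (initial).
  Fenton: +80 → 80 ≥ 30
  Kent: +10 → 10 < 110
Round 2 — Fenton defaults.
  Pike: +40 → 40 < 120
No further defaults.

no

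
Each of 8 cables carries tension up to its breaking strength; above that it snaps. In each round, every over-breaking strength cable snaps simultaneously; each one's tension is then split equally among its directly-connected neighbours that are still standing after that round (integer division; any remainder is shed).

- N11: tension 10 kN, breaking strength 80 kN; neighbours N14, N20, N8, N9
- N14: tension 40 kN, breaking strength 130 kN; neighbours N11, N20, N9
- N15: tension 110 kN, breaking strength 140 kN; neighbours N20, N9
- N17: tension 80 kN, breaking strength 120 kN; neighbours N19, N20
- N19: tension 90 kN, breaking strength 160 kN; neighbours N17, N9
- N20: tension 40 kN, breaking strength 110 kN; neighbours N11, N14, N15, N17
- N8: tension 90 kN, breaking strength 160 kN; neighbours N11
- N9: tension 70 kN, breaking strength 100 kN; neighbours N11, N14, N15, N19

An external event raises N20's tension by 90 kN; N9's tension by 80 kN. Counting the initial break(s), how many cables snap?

3

Round 1 — N20 at 130 > 110; N9 at 150 > 100. N20, N9 snap.
  N20 sheds 130 kN to N11, N14, N15, N17: 32 each (2 lost).
    N11: 10+32 = 42 ≤ 80
    N14: 40+32 = 72 ≤ 130
    N15: 110+32 = 142 > 140
    N17: 80+32 = 112 ≤ 120
  N9 sheds 150 kN to N11, N14, N15, N19: 37 each (2 lost).
    N11: 42+37 = 79 ≤ 80
    N14: 72+37 = 109 ≤ 130
    N15: 142+37 = 179 > 140
    N19: 90+37 = 127 ≤ 160
Round 2 — N15 snaps.
  N15 sheds 179 kN: no online neighbours, lost.
No further breaks.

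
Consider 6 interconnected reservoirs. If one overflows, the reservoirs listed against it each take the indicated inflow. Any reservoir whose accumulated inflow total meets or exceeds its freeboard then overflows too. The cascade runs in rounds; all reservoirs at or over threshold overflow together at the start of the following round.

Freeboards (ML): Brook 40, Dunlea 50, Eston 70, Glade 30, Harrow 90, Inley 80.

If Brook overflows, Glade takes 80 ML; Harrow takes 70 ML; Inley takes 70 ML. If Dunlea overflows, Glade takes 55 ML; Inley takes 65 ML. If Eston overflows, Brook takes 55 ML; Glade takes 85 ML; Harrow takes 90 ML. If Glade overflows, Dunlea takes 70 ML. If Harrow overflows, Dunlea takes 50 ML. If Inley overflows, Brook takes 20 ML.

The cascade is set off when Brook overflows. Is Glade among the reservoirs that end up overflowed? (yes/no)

Round 1 — Brook overflows (initial).
  Glade: +80 → 80 ≥ 30
  Harrow: +70 → 70 < 90
  Inley: +70 → 70 < 80
Round 2 — Glade overflows.
  Dunlea: +70 → 70 ≥ 50
Round 3 — Dunlea overflows.
  Inley: +65 → 135 ≥ 80
Round 4 — Inley overflows.
No further overflows.

yes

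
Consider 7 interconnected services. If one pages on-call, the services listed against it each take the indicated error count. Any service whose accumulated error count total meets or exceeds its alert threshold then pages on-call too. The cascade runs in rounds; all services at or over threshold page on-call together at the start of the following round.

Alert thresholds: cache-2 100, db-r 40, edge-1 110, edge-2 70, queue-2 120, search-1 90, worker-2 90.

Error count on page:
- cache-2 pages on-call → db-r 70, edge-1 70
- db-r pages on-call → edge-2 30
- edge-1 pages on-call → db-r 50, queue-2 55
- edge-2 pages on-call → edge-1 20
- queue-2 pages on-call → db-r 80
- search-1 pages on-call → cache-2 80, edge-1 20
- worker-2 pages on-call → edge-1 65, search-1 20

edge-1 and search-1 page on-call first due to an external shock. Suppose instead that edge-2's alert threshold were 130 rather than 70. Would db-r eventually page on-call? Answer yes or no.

yes

With edge-2's alert threshold at 130:
Round 1 — edge-1, search-1 page on-call (initial).
  cache-2: +80 → 80 < 100
  db-r: +50 → 50 ≥ 40
  queue-2: +55 → 55 < 120
Round 2 — db-r pages on-call.
  edge-2: +30 → 30 < 130
No further pages.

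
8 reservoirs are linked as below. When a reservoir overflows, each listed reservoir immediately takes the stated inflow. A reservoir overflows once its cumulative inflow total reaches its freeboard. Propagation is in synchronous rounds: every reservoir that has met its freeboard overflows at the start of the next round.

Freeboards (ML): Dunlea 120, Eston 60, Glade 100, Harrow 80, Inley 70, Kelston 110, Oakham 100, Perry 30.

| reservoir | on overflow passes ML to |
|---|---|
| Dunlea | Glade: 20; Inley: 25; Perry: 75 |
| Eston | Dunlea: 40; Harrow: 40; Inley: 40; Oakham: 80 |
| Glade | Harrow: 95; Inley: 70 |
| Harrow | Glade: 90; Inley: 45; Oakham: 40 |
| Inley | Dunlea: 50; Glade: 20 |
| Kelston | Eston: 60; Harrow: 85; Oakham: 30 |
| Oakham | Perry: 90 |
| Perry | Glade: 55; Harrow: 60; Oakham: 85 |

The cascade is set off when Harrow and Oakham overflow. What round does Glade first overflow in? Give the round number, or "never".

Round 1 — Harrow, Oakham overflow (initial).
  Glade: +90 → 90 < 100
  Inley: +45 → 45 < 70
  Perry: +90 → 90 ≥ 30
Round 2 — Perry overflows.
  Glade: +55 → 145 ≥ 100
Round 3 — Glade overflows.
  Inley: +70 → 115 ≥ 70
Round 4 — Inley overflows.
  Dunlea: +50 → 50 < 120
No further overflows.

3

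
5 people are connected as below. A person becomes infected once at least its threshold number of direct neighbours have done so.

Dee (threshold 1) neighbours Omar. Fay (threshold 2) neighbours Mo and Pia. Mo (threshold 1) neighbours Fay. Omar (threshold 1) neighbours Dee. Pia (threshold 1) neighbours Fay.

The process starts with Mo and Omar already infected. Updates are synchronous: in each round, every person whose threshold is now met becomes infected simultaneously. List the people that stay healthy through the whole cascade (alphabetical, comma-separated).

Fay, Pia

Round 1 — Mo, Omar become infected (initial).
Round 2 — checking thresholds:
  Dee: 1 of 1 neighbours ≥ 1, becomes infected.
  Fay: 1 of 2 neighbours < 2, below threshold.
Round 3 — no new infections; cascade stops.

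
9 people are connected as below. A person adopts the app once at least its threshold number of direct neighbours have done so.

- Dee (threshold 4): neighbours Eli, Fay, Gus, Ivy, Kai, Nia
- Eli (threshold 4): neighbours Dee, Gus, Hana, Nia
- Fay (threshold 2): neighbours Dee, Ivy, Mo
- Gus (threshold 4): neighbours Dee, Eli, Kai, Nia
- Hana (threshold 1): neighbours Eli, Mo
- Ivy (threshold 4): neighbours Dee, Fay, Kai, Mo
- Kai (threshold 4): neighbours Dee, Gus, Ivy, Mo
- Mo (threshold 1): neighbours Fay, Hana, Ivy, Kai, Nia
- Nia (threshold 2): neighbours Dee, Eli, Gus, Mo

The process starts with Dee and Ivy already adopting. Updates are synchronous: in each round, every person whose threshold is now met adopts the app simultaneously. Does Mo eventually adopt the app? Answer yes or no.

yes

Round 1 — Dee, Ivy adopt the app (initial).
Round 2 — checking thresholds:
  Eli: 1 of 4 neighbours < 4, below threshold.
  Fay: 2 of 3 neighbours ≥ 2, adopts the app.
  Gus: 1 of 4 neighbours < 4, below threshold.
  Kai: 2 of 4 neighbours < 4, below threshold.
  Mo: 1 of 5 neighbours ≥ 1, adopts the app.
  Nia: 1 of 4 neighbours < 2, below threshold.
Round 3 — checking thresholds:
  Eli: 1 of 4 neighbours < 4, below threshold.
  Gus: 1 of 4 neighbours < 4, below threshold.
  Hana: 1 of 2 neighbours ≥ 1, adopts the app.
  Kai: 3 of 4 neighbours < 4, below threshold.
  Nia: 2 of 4 neighbours ≥ 2, adopts the app.
Round 4 — no new adoptions; cascade stops.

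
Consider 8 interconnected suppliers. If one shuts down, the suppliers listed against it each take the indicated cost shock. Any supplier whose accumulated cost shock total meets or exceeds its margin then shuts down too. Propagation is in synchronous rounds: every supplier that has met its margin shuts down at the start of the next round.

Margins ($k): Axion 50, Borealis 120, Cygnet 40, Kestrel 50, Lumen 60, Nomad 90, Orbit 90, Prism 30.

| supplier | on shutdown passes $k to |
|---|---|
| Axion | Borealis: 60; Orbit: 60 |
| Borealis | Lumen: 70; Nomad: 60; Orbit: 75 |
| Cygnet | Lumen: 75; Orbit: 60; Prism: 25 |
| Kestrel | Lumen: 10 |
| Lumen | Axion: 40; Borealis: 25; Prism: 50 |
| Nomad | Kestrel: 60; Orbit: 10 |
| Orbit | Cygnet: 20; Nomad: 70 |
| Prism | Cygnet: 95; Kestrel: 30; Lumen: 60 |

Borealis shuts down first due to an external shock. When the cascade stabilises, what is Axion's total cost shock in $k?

Round 1 — Borealis shuts down (initial).
  Lumen: +70 → 70 ≥ 60
  Nomad: +60 → 60 < 90
  Orbit: +75 → 75 < 90
Round 2 — Lumen shuts down.
  Axion: +40 → 40 < 50
  Prism: +50 → 50 ≥ 30
Round 3 — Prism shuts down.
  Cygnet: +95 → 95 ≥ 40
  Kestrel: +30 → 30 < 50
Round 4 — Cygnet shuts down.
  Orbit: +60 → 135 ≥ 90
Round 5 — Orbit shuts down.
  Nomad: +70 → 130 ≥ 90
Round 6 — Nomad shuts down.
  Kestrel: +60 → 90 ≥ 50
Round 7 — Kestrel shuts down.
No further shutdowns.

40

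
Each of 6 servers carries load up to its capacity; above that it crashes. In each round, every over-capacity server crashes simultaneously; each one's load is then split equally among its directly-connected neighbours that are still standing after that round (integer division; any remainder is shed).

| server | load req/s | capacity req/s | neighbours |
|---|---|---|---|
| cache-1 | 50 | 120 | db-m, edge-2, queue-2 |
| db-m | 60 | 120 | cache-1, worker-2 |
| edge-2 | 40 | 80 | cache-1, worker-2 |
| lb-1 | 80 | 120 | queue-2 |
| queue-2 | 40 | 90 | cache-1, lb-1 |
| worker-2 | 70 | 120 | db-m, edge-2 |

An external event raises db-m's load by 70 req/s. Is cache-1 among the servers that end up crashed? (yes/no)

yes

Round 1 — db-m at 130 > 120. db-m crashes.
  db-m sheds 130 req/s to cache-1, worker-2: 65 each.
    cache-1: 50+65 = 115 ≤ 120
    worker-2: 70+65 = 135 > 120
Round 2 — worker-2 crashes.
  worker-2 sheds 135 req/s to edge-2: 135 each.
    edge-2: 40+135 = 175 > 80
Round 3 — edge-2 crashes.
  edge-2 sheds 175 req/s to cache-1: 175 each.
    cache-1: 115+175 = 290 > 120
Round 4 — cache-1 crashes.
  cache-1 sheds 290 req/s to queue-2: 290 each.
    queue-2: 40+290 = 330 > 90
Round 5 — queue-2 crashes.
  queue-2 sheds 330 req/s to lb-1: 330 each.
    lb-1: 80+330 = 410 > 120
Round 6 — lb-1 crashes.
  lb-1 sheds 410 req/s: no online neighbours, lost.
No further crashes.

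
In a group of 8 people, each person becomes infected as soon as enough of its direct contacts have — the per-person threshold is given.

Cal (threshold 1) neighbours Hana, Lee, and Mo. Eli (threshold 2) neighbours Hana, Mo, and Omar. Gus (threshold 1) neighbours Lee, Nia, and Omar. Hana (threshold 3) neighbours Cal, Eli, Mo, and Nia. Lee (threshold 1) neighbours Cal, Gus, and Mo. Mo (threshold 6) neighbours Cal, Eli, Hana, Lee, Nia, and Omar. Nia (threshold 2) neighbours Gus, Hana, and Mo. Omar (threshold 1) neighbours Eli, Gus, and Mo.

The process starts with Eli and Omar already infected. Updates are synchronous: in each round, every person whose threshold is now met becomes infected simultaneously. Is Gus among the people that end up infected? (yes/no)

Round 1 — Eli, Omar become infected (initial).
Round 2 — checking thresholds:
  Gus: 1 of 3 neighbours ≥ 1, becomes infected.
  Hana: 1 of 4 neighbours < 3, not yet.
  Mo: 2 of 6 neighbours < 6, not yet.
Round 3 — checking thresholds:
  Hana: 1 of 4 neighbours < 3, not yet.
  Lee: 1 of 3 neighbours ≥ 1, becomes infected.
  Mo: 2 of 6 neighbours < 6, not yet.
  Nia: 1 of 3 neighbours < 2, not yet.
Round 4 — checking thresholds:
  Cal: 1 of 3 neighbours ≥ 1, becomes infected.
  Hana: 1 of 4 neighbours < 3, not yet.
  Mo: 3 of 6 neighbours < 6, not yet.
  Nia: 1 of 3 neighbours < 2, not yet.
Round 5 — no new infections; cascade stops.

yes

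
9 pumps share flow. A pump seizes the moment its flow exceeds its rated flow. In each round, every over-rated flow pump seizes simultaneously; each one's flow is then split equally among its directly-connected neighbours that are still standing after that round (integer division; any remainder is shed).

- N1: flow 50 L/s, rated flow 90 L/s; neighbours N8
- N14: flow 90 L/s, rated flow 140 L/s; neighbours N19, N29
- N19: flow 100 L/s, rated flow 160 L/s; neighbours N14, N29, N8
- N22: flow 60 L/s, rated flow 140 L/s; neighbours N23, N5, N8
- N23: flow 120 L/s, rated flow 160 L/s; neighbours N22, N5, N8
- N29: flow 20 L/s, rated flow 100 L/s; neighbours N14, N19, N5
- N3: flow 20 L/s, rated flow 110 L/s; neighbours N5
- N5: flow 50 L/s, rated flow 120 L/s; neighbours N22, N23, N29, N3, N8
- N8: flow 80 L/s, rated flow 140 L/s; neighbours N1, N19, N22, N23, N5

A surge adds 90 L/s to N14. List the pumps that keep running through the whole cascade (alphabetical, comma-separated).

N3

Round 1 — N14 at 180 > 140. N14 seizes.
  N14 sheds 180 L/s to N19, N29: 90 each.
    N19: 100+90 = 190 > 160
    N29: 20+90 = 110 > 100
Round 2 — N19, N29 seize.
  N19 sheds 190 L/s to N8: 190 each.
    N8: 80+190 = 270 > 140
  N29 sheds 110 L/s to N5: 110 each.
    N5: 50+110 = 160 > 120
Round 3 — N5, N8 seize.
  N5 sheds 160 L/s to N22, N23, N3: 53 each (1 lost).
    N22: 60+53 = 113 ≤ 140
    N23: 120+53 = 173 > 160
    N3: 20+53 = 73 ≤ 110
  N8 sheds 270 L/s to N1, N22, N23: 90 each.
    N1: 50+90 = 140 > 90
    N22: 113+90 = 203 > 140
    N23: 173+90 = 263 > 160
Round 4 — N1, N22, N23 seize.
  N1 sheds 140 L/s: no online neighbours, lost.
  N22 sheds 203 L/s: no online neighbours, lost.
  N23 sheds 263 L/s: no online neighbours, lost.
No further seizures.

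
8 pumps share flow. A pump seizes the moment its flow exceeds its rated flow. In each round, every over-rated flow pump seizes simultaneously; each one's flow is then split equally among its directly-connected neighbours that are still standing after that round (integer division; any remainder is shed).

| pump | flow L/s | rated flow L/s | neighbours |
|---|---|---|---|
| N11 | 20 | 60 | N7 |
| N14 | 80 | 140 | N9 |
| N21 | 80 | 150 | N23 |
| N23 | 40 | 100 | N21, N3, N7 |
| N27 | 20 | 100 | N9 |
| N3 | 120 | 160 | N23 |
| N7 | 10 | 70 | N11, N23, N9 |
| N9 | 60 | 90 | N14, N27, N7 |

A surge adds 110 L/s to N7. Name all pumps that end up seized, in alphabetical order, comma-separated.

N7, N9

Round 1 — N7 at 120 > 70. N7 seizes.
  N7 sheds 120 L/s to N11, N23, N9: 40 each.
    N11: 20+40 = 60 ≤ 60
    N23: 40+40 = 80 ≤ 100
    N9: 60+40 = 100 > 90
Round 2 — N9 seizes.
  N9 sheds 100 L/s to N14, N27: 50 each.
    N14: 80+50 = 130 ≤ 140
    N27: 20+50 = 70 ≤ 100
No further seizures.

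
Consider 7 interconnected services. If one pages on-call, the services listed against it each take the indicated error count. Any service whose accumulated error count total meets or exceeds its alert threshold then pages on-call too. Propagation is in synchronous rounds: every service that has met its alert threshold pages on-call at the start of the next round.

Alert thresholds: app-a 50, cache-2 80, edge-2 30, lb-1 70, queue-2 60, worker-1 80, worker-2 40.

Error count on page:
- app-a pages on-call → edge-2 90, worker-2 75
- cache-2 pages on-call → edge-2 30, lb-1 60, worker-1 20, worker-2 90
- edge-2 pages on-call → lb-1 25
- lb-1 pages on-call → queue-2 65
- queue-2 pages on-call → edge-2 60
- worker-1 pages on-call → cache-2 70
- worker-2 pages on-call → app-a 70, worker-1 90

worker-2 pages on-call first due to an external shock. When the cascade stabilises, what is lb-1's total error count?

Round 1 — worker-2 pages on-call (initial).
  app-a: +70 → 70 ≥ 50
  worker-1: +90 → 90 ≥ 80
Round 2 — app-a, worker-1 page on-call.
  cache-2: +70 → 70 < 80
  edge-2: +90 → 90 ≥ 30
Round 3 — edge-2 pages on-call.
  lb-1: +25 → 25 < 70
No further pages.

25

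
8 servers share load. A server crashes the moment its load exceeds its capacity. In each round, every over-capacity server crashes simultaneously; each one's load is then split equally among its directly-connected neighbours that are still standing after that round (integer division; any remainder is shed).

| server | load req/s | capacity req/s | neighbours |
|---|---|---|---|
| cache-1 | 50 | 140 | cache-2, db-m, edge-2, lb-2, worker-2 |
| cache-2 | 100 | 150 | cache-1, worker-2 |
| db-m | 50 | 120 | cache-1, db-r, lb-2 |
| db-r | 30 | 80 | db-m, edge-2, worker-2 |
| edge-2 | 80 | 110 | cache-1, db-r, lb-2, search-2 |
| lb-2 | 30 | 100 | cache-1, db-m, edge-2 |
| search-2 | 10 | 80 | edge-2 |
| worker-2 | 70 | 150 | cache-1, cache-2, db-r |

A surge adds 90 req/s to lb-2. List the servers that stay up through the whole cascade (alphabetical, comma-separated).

cache-1, cache-2, db-m, db-r, search-2, worker-2

Round 1 — lb-2 at 120 > 100. lb-2 crashes.
  lb-2 sheds 120 req/s to cache-1, db-m, edge-2: 40 each.
    cache-1: 50+40 = 90 ≤ 140
    db-m: 50+40 = 90 ≤ 120
    edge-2: 80+40 = 120 > 110
Round 2 — edge-2 crashes.
  edge-2 sheds 120 req/s to cache-1, db-r, search-2: 40 each.
    cache-1: 90+40 = 130 ≤ 140
    db-r: 30+40 = 70 ≤ 80
    search-2: 10+40 = 50 ≤ 80
No further crashes.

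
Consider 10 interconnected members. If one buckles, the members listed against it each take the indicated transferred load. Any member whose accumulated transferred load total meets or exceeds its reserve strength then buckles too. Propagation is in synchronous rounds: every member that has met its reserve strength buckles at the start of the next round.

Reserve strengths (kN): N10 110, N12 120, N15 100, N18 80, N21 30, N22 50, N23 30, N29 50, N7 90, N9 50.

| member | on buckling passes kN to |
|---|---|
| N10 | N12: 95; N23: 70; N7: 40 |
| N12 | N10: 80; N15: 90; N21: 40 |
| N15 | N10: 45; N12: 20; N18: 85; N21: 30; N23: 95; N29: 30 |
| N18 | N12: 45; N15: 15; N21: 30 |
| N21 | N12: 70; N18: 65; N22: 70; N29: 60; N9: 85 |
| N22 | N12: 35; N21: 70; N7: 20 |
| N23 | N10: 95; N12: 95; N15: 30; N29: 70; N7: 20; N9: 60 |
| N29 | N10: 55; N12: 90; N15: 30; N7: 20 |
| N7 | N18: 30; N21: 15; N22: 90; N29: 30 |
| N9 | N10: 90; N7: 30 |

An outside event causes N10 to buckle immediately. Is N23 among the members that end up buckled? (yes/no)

yes

Round 1 — N10 buckles (initial).
  N12: +95 → 95 < 120
  N23: +70 → 70 ≥ 30
  N7: +40 → 40 < 90
Round 2 — N23 buckles.
  N12: +95 → 190 ≥ 120
  N15: +30 → 30 < 100
  N29: +70 → 70 ≥ 50
  N7: +20 → 60 < 90
  N9: +60 → 60 ≥ 50
Round 3 — N12, N29, N9 buckle.
  N15: +90+30 → 150 ≥ 100
  N21: +40 → 40 ≥ 30
  N7: +20+30 → 110 ≥ 90
Round 4 — N15, N21, N7 buckle.
  N18: +85+65+30 → 180 ≥ 80
  N22: +70+90 → 160 ≥ 50
Round 5 — N18, N22 buckle.
No further bucklings.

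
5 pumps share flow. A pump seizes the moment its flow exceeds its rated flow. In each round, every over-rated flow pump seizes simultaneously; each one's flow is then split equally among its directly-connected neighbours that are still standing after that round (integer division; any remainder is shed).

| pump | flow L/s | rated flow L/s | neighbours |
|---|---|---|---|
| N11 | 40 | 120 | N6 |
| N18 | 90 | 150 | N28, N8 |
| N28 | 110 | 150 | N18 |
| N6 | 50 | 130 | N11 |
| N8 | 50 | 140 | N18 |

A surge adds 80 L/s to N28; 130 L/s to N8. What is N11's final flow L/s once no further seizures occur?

Round 1 — N28 at 190 > 150; N8 at 180 > 140. N28, N8 seize.
  N28 sheds 190 L/s to N18: 190 each.
    N18: 90+190 = 280 > 150
  N8 sheds 180 L/s to N18: 180 each.
    N18: 280+180 = 460 > 150
Round 2 — N18 seizes.
  N18 sheds 460 L/s: no online neighbours, lost.
No further seizures.

40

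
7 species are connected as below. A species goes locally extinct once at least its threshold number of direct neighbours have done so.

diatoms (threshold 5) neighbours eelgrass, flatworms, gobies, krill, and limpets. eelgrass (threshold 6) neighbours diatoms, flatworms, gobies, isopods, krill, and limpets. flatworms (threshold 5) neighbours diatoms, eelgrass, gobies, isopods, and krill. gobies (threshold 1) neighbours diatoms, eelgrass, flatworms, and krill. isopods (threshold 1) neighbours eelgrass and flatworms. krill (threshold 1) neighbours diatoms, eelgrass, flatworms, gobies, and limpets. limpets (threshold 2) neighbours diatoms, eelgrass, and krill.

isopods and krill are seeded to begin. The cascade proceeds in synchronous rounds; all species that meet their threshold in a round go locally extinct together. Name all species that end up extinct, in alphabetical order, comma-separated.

Round 1 — isopods, krill go locally extinct (initial).
Round 2 — checking thresholds:
  diatoms: 1 of 5 neighbours < 5, not yet.
  eelgrass: 2 of 6 neighbours < 6, not yet.
  flatworms: 2 of 5 neighbours < 5, not yet.
  gobies: 1 of 4 neighbours ≥ 1, goes locally extinct.
  limpets: 1 of 3 neighbours < 2, not yet.
Round 3 — no new extinctions; cascade stops.

gobies, isopods, krill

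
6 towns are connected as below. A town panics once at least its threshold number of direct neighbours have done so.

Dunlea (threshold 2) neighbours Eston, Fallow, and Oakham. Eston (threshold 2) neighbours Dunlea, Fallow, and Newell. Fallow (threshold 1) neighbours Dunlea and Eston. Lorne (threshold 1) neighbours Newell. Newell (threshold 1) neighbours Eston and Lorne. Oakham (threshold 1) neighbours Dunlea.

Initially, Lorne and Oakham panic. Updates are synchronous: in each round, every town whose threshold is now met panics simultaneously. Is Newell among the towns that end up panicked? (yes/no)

yes

Round 1 — Lorne, Oakham panic (initial).
Round 2 — checking thresholds:
  Dunlea: 1 of 3 neighbours < 2, below threshold.
  Newell: 1 of 2 neighbours ≥ 1, panics.
Round 3 — no new panics; cascade stops.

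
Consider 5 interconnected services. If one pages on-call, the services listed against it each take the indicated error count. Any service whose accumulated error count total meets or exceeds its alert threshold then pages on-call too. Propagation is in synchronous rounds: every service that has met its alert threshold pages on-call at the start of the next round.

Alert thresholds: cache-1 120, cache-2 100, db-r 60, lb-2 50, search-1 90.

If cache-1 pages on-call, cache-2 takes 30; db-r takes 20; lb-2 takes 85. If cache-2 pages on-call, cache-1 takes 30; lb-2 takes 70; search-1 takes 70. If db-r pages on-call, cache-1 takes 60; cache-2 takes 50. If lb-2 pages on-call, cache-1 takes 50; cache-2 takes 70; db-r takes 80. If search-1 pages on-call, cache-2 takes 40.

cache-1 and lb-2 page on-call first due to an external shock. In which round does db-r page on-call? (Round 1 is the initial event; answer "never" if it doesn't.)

Round 1 — cache-1, lb-2 page on-call (initial).
  cache-2: +30+70 → 100 ≥ 100
  db-r: +20+80 → 100 ≥ 60
Round 2 — cache-2, db-r page on-call.
  search-1: +70 → 70 < 90
No further pages.

2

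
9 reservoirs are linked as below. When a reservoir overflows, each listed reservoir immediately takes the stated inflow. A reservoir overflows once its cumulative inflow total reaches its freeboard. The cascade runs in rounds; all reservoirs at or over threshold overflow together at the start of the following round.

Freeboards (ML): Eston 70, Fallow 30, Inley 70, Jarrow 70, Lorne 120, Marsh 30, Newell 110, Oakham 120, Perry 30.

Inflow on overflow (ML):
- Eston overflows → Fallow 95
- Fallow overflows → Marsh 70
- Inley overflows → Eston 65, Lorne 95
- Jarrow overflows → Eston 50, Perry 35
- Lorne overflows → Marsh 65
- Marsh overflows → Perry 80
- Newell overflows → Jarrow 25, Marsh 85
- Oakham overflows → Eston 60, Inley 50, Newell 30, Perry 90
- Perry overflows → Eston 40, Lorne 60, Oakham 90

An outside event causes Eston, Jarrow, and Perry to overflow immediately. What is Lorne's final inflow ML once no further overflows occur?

Round 1 — Eston, Jarrow, Perry overflow (initial).
  Fallow: +95 → 95 ≥ 30
  Lorne: +60 → 60 < 120
  Oakham: +90 → 90 < 120
Round 2 — Fallow overflows.
  Marsh: +70 → 70 ≥ 30
Round 3 — Marsh overflows.
No further overflows.

60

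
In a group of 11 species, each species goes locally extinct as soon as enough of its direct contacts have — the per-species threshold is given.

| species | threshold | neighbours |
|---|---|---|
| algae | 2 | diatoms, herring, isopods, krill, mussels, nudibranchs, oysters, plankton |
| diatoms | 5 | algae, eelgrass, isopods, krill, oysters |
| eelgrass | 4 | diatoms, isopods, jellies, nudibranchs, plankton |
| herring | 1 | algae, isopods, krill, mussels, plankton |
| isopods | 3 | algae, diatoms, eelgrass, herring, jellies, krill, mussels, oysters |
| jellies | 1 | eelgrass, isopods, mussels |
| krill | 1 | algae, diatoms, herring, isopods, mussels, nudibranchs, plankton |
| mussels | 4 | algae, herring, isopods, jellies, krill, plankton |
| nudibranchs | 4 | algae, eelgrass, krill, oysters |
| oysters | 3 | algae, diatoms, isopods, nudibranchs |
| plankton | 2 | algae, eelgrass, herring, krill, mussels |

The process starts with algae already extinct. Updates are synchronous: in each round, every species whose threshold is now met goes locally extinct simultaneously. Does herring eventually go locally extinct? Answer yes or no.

yes

Round 1 — algae goes locally extinct (initial).
Round 2 — checking thresholds:
  diatoms: 1 of 5 neighbours < 5, below threshold.
  herring: 1 of 5 neighbours ≥ 1, goes locally extinct.
  isopods: 1 of 8 neighbours < 3, below threshold.
  krill: 1 of 7 neighbours ≥ 1, goes locally extinct.
  mussels: 1 of 6 neighbours < 4, below threshold.
  nudibranchs: 1 of 4 neighbours < 4, below threshold.
  oysters: 1 of 4 neighbours < 3, below threshold.
  plankton: 1 of 5 neighbours < 2, below threshold.
Round 3 — checking thresholds:
  diatoms: 2 of 5 neighbours < 5, below threshold.
  isopods: 3 of 8 neighbours ≥ 3, goes locally extinct.
  mussels: 3 of 6 neighbours < 4, below threshold.
  nudibranchs: 2 of 4 neighbours < 4, below threshold.
  oysters: 1 of 4 neighbours < 3, below threshold.
  plankton: 3 of 5 neighbours ≥ 2, goes locally extinct.
Round 4 — checking thresholds:
  diatoms: 3 of 5 neighbours < 5, below threshold.
  eelgrass: 2 of 5 neighbours < 4, below threshold.
  jellies: 1 of 3 neighbours ≥ 1, goes locally extinct.
  mussels: 5 of 6 neighbours ≥ 4, goes locally extinct.
  nudibranchs: 2 of 4 neighbours < 4, below threshold.
  oysters: 2 of 4 neighbours < 3, below threshold.
Round 5 — no new extinctions; cascade stops.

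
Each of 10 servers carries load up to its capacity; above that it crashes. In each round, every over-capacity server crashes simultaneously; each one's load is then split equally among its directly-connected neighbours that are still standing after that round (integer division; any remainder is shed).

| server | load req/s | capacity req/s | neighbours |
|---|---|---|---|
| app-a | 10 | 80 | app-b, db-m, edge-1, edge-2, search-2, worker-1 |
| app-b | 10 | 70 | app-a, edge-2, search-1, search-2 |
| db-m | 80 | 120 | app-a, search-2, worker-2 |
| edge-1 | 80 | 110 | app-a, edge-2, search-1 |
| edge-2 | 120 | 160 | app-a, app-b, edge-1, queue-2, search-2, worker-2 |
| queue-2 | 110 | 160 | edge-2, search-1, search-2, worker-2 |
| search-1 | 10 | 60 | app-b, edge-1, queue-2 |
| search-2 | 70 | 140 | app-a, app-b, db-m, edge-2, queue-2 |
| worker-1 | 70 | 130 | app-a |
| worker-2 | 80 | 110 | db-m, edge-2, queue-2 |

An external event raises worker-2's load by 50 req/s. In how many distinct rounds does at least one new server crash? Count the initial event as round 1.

4

Round 1 — worker-2 at 130 > 110. worker-2 crashes.
  worker-2 sheds 130 req/s to db-m, edge-2, queue-2: 43 each (1 lost).
    db-m: 80+43 = 123 > 120
    edge-2: 120+43 = 163 > 160
    queue-2: 110+43 = 153 ≤ 160
Round 2 — db-m, edge-2 crash.
  db-m sheds 123 req/s to app-a, search-2: 61 each (1 lost).
    app-a: 10+61 = 71 ≤ 80
    search-2: 70+61 = 131 ≤ 140
  edge-2 sheds 163 req/s to app-a, app-b, edge-1, queue-2, search-2: 32 each (3 lost).
    app-a: 71+32 = 103 > 80
    app-b: 10+32 = 42 ≤ 70
    edge-1: 80+32 = 112 > 110
    queue-2: 153+32 = 185 > 160
    search-2: 131+32 = 163 > 140
Round 3 — app-a, edge-1, queue-2, search-2 crash.
  app-a sheds 103 req/s to app-b, worker-1: 51 each (1 lost).
    app-b: 42+51 = 93 > 70
    worker-1: 70+51 = 121 ≤ 130
  edge-1 sheds 112 req/s to search-1: 112 each.
    search-1: 10+112 = 122 > 60
  queue-2 sheds 185 req/s to search-1: 185 each.
    search-1: 122+185 = 307 > 60
  search-2 sheds 163 req/s to app-b: 163 each.
    app-b: 93+163 = 256 > 70
Round 4 — app-b, search-1 crash.
  app-b sheds 256 req/s: no online neighbours, lost.
  search-1 sheds 307 req/s: no online neighbours, lost.
No further crashes.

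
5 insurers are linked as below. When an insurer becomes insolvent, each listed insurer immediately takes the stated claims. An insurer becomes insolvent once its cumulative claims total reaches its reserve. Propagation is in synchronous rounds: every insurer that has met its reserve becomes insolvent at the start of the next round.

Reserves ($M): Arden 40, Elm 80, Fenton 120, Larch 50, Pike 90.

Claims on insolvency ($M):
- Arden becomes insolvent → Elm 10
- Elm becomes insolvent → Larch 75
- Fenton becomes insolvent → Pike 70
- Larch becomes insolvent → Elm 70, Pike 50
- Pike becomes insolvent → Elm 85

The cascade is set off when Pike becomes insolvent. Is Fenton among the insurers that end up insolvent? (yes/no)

no

Round 1 — Pike becomes insolvent (initial).
  Elm: +85 → 85 ≥ 80
Round 2 — Elm becomes insolvent.
  Larch: +75 → 75 ≥ 50
Round 3 — Larch becomes insolvent.
No further insolvencies.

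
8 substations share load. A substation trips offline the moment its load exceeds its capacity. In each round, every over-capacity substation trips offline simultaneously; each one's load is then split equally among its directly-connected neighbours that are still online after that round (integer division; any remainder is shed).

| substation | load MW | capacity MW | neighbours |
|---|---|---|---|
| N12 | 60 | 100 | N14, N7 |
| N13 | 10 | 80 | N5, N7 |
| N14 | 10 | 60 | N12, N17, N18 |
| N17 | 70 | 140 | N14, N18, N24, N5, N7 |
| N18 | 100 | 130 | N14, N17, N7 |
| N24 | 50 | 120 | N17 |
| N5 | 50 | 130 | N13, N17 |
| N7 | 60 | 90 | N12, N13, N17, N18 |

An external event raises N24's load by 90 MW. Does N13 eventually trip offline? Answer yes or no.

no

Round 1 — N24 at 140 > 120. N24 trips offline.
  N24 sheds 140 MW to N17: 140 each.
    N17: 70+140 = 210 > 140
Round 2 — N17 trips offline.
  N17 sheds 210 MW to N14, N18, N5, N7: 52 each (2 lost).
    N14: 10+52 = 62 > 60
    N18: 100+52 = 152 > 130
    N5: 50+52 = 102 ≤ 130
    N7: 60+52 = 112 > 90
Round 3 — N14, N18, N7 trip offline.
  N14 sheds 62 MW to N12: 62 each.
    N12: 60+62 = 122 > 100
  N18 sheds 152 MW: no online neighbours, lost.
  N7 sheds 112 MW to N12, N13: 56 each.
    N12: 122+56 = 178 > 100
    N13: 10+56 = 66 ≤ 80
Round 4 — N12 trips offline.
  N12 sheds 178 MW: no online neighbours, lost.
No further trips.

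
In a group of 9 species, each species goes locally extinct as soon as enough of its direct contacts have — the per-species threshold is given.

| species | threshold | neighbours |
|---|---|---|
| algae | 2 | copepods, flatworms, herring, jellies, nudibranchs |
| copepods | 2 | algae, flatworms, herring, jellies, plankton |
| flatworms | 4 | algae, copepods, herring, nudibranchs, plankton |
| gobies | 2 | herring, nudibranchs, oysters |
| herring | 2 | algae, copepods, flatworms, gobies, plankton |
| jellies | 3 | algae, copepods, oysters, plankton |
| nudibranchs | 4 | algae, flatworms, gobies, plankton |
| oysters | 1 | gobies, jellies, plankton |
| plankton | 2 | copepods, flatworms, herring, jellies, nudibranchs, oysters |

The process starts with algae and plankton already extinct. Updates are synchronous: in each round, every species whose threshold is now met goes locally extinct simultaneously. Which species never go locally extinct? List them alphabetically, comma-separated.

none

Round 1 — algae, plankton go locally extinct (initial).
Round 2 — checking thresholds:
  copepods: 2 of 5 neighbours ≥ 2, goes locally extinct.
  flatworms: 2 of 5 neighbours < 4, holds.
  herring: 2 of 5 neighbours ≥ 2, goes locally extinct.
  jellies: 2 of 4 neighbours < 3, holds.
  nudibranchs: 2 of 4 neighbours < 4, holds.
  oysters: 1 of 3 neighbours ≥ 1, goes locally extinct.
Round 3 — checking thresholds:
  flatworms: 4 of 5 neighbours ≥ 4, goes locally extinct.
  gobies: 2 of 3 neighbours ≥ 2, goes locally extinct.
  jellies: 4 of 4 neighbours ≥ 3, goes locally extinct.
  nudibranchs: 2 of 4 neighbours < 4, holds.
Round 4 — checking thresholds:
  nudibranchs: 4 of 4 neighbours ≥ 4, goes locally extinct.
Round 5 — no new extinctions; cascade stops.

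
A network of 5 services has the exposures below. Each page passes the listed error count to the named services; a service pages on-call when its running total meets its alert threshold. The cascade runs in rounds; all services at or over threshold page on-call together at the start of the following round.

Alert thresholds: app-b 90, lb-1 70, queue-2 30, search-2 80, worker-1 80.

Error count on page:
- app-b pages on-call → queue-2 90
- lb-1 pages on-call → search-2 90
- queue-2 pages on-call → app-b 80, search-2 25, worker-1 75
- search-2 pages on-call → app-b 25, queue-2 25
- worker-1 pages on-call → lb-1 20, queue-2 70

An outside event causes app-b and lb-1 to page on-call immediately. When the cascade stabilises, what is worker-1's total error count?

75

Round 1 — app-b, lb-1 page on-call (initial).
  queue-2: +90 → 90 ≥ 30
  search-2: +90 → 90 ≥ 80
Round 2 — queue-2, search-2 page on-call.
  worker-1: +75 → 75 < 80
No further pages.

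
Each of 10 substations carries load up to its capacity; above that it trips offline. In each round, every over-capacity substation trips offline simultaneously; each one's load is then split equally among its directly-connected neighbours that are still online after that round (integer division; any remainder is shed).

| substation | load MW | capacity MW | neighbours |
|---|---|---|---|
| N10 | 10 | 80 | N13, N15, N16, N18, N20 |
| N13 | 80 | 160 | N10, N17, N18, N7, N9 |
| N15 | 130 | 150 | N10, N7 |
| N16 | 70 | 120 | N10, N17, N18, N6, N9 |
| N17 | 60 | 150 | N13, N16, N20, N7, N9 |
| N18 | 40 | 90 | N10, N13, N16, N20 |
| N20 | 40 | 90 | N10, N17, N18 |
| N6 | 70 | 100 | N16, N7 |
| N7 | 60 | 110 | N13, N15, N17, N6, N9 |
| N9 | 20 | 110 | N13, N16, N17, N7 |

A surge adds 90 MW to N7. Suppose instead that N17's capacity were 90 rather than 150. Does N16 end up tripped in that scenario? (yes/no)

no

With N17's capacity at 90:
Round 1 — N7 at 150 > 110. N7 trips offline.
  N7 sheds 150 MW to N13, N15, N17, N6, N9: 30 each.
    N13: 80+30 = 110 ≤ 160
    N15: 130+30 = 160 > 150
    N17: 60+30 = 90 ≤ 90
    N6: 70+30 = 100 ≤ 100
    N9: 20+30 = 50 ≤ 110
Round 2 — N15 trips offline.
  N15 sheds 160 MW to N10: 160 each.
    N10: 10+160 = 170 > 80
Round 3 — N10 trips offline.
  N10 sheds 170 MW to N13, N16, N18, N20: 42 each (2 lost).
    N13: 110+42 = 152 ≤ 160
    N16: 70+42 = 112 ≤ 120
    N18: 40+42 = 82 ≤ 90
    N20: 40+42 = 82 ≤ 90
No further trips.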